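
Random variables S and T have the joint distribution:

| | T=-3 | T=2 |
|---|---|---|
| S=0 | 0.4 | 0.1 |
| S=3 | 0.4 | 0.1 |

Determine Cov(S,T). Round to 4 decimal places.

0.0000

E[S] = 1.5,  E[T] = -2
E[ST] = -3
Cov(S,T) = E[ST] − E[S]E[T] = -3 − (1.5)(-2) = 0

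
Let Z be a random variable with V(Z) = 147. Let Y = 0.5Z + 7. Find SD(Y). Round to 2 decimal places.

6.06

V(0.5Z + 7) = (0.5)²·147 = 36.75
SD(Y) = √36.75 ≈ 6.06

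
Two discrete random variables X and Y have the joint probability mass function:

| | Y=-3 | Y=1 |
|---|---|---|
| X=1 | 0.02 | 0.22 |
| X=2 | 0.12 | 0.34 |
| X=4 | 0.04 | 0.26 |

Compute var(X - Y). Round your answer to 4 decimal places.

3.6336

E[X] = 2.36,  E[Y] = 0.28,  E[XY] = 0.68
var(X) = 6.88 − (2.36)² = 1.3104;  var(Y) = 2.44 − (0.28)² = 2.3616
Cov(X,Y) = 0.68 − (2.36)(0.28) = 0.0192
var(X - Y) = (1)²·1.3104 + (-1)²·2.3616 + 2·(1)·(-1)·0.0192 = 3.6336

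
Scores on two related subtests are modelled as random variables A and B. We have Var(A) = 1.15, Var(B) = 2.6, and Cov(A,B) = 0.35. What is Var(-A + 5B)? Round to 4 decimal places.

62.6500

Var(-A + 5B) = (-1)²·Var(A) + (5)²·Var(B) + 2·(-1)·(5)·Cov(A,B)
= 1·1.15 + 25·2.6 + -10·0.35 = 62.65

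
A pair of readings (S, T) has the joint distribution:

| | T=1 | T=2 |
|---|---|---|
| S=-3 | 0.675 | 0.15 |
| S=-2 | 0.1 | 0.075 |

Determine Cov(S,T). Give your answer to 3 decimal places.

E[S] = -2.825,  E[T] = 1.225
E[ST] = -3.425
Cov(S,T) = E[ST] − E[S]E[T] = -3.425 − (-2.825)(1.225) = 0.035625

0.036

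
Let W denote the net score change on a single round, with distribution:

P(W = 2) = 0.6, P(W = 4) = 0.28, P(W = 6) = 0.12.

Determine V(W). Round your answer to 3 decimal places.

1.958

E[W] = (2)(0.6) + (4)(0.28) + (6)(0.12) = 3.04
E[W²] = (2)²(0.6) + (4)²(0.28) + (6)²(0.12) = 11.2
V(W) = E[W²] − (E[W])² = 11.2 − (3.04)² = 1.9584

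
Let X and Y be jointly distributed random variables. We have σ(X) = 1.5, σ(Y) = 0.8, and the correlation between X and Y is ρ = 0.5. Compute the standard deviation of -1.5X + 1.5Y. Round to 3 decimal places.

var(X) = (1.5)² = 2.25;  var(Y) = (0.8)² = 0.64
Cov(X,Y) = ρ·σ(X)·σ(Y) = 0.5·1.5·0.8 = 0.6
var(-1.5X + 1.5Y) = (-1.5)²·var(X) + (1.5)²·var(Y) + 2·(-1.5)·(1.5)·Cov(X,Y)
= 2.25·2.25 + 2.25·0.64 + -4.5·0.6 = 3.8025
σ(-1.5X + 1.5Y) = √3.8025 ≈ 1.950

1.950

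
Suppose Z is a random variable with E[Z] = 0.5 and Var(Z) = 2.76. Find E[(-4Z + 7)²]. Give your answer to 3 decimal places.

E[-4Z + 7] = -4·0.5 + 7 = 5
Var(-4Z + 7) = (-4)²·2.76 = 44.16
E[(-4Z + 7)²] = Var((-4Z + 7)) + (E[(-4Z + 7)])² = 44.16 + (5)² = 69.16

69.160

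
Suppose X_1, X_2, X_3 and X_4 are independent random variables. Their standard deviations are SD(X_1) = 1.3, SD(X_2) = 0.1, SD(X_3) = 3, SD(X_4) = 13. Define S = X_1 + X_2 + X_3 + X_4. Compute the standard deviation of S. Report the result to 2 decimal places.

V(X_1) = 1.69, V(X_2) = 0.01, V(X_3) = 9, V(X_4) = 169
By independence, V(S) = (1)²V(X_1) + (1)²V(X_2) + (1)²V(X_3) + (1)²V(X_4)
= (1)²·1.69 + (1)²·0.01 + (1)²·9 + (1)²·169 = 179.7
SD(S) = √179.7 ≈ 13.41

13.41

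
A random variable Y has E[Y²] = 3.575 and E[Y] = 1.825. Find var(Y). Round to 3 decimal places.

0.244

var(Y) = 3.575 − (1.825)² = 0.244375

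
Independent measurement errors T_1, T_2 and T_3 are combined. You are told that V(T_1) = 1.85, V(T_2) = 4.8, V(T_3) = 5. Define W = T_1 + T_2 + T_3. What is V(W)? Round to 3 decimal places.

11.650

By independence, V(W) = (1)²V(T_1) + (1)²V(T_2) + (1)²V(T_3)
= (1)²·1.85 + (1)²·4.8 + (1)²·5 = 11.65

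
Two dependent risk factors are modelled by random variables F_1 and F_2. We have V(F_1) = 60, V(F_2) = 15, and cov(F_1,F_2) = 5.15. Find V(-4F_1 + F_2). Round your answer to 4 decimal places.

933.8000

V(-4F_1 + F_2) = (-4)²·V(F_1) + (1)²·V(F_2) + 2·(-4)·(1)·cov(F_1,F_2)
= 16·60 + 1·15 + -8·5.15 = 933.8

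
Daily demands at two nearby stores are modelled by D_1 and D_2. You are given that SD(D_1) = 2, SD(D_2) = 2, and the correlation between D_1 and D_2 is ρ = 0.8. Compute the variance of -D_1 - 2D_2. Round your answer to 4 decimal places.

Var(D_1) = (2)² = 4;  Var(D_2) = (2)² = 4
Cov(D_1,D_2) = ρ·SD(D_1)·SD(D_2) = 0.8·2·2 = 3.2
Var(-D_1 - 2D_2) = (-1)²·Var(D_1) + (-2)²·Var(D_2) + 2·(-1)·(-2)·Cov(D_1,D_2)
= 1·4 + 4·4 + 4·3.2 = 32.8

32.8000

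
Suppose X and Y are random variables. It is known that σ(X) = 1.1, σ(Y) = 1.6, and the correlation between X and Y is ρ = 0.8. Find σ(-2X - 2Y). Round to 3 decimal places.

Var(X) = (1.1)² = 1.21;  Var(Y) = (1.6)² = 2.56
Cov(X,Y) = ρ·σ(X)·σ(Y) = 0.8·1.1·1.6 = 1.408
Var(-2X - 2Y) = (-2)²·Var(X) + (-2)²·Var(Y) + 2·(-2)·(-2)·Cov(X,Y)
= 4·1.21 + 4·2.56 + 8·1.408 = 26.344
σ(-2X - 2Y) = √26.344 ≈ 5.133

5.133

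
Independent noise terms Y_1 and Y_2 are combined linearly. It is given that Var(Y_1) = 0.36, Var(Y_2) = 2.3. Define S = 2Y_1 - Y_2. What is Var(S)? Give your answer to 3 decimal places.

By independence, Var(S) = (2)²Var(Y_1) + (-1)²Var(Y_2)
= (2)²·0.36 + (-1)²·2.3 = 3.74

3.740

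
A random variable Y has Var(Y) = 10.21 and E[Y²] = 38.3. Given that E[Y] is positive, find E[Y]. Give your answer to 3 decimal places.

(E[Y])² = E[Y²] − Var(Y) = 38.3 − 10.21 = 28.09
E[Y] = √28.09 = 5.3

5.300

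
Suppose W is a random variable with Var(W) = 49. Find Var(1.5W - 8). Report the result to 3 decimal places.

110.250

Var(1.5W - 8) = (1.5)²·Var(W) = 2.25·49 = 110.25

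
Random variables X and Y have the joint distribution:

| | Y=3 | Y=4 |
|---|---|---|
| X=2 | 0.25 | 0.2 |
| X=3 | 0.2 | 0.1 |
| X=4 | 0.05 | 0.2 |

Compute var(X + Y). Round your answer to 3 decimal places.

E[X] = 2.8,  E[Y] = 3.5,  E[XY] = 9.9
var(X) = 8.5 − (2.8)² = 0.66;  var(Y) = 12.5 − (3.5)² = 0.25
Cov(X,Y) = 9.9 − (2.8)(3.5) = 0.1
var(X + Y) = (1)²·0.66 + (1)²·0.25 + 2·(1)·(1)·0.1 = 1.11

1.110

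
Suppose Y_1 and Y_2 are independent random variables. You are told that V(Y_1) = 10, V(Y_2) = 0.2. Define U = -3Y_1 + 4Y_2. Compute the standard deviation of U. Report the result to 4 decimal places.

9.6540

By independence, V(U) = (-3)²V(Y_1) + (4)²V(Y_2)
= (-3)²·10 + (4)²·0.2 = 93.2
SD(U) = √93.2 ≈ 9.6540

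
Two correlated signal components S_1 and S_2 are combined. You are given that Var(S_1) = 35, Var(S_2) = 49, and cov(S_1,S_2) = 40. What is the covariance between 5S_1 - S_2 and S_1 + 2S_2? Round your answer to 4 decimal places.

cov(5S_1 - S_2, S_1 + 2S_2) = (5)(1)Var(S_1) + (-1)(2)Var(S_2) + [(5)(2) + (-1)(1)]cov(S_1,S_2)
= 5·35 + -2·49 + 9·40 = 437

437.0000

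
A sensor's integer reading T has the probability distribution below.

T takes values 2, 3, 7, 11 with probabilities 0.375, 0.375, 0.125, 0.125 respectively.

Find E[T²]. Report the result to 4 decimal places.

E[T²] = (2)²(0.375) + (3)²(0.375) + (7)²(0.125) + (11)²(0.125) = 26.125

26.1250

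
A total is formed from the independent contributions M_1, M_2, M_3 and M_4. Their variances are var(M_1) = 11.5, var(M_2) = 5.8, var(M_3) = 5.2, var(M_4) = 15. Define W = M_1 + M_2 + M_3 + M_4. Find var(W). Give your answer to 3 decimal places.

By independence, var(W) = (1)²var(M_1) + (1)²var(M_2) + (1)²var(M_3) + (1)²var(M_4)
= (1)²·11.5 + (1)²·5.8 + (1)²·5.2 + (1)²·15 = 37.5

37.500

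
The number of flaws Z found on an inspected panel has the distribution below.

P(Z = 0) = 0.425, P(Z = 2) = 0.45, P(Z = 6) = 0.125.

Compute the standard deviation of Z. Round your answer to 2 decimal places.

E[Z] = (0)(0.425) + (2)(0.45) + (6)(0.125) = 1.65
E[Z²] = (0)²(0.425) + (2)²(0.45) + (6)²(0.125) = 6.3
Var(Z) = E[Z²] − (E[Z])² = 6.3 − (1.65)² = 3.5775
sd(Z) = √3.5775 ≈ 1.89

1.89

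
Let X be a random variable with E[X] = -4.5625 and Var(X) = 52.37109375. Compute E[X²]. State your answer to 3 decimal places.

E[X²] = Var(X) + (E[X])² = 52.37109375 + (-4.5625)² = 73.1875

73.188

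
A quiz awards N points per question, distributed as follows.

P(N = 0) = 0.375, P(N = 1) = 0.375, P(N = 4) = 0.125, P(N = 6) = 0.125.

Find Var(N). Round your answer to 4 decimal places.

4.2344

E[N] = (0)(0.375) + (1)(0.375) + (4)(0.125) + (6)(0.125) = 1.625
E[N²] = (0)²(0.375) + (1)²(0.375) + (4)²(0.125) + (6)²(0.125) = 6.875
Var(N) = E[N²] − (E[N])² = 6.875 − (1.625)² = 4.234375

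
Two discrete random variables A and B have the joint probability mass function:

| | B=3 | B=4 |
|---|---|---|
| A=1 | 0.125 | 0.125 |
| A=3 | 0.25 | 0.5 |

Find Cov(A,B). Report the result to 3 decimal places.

E[A] = 2.5,  E[B] = 3.625
E[AB] = 9.125
Cov(A,B) = E[AB] − E[A]E[B] = 9.125 − (2.5)(3.625) = 0.0625

0.063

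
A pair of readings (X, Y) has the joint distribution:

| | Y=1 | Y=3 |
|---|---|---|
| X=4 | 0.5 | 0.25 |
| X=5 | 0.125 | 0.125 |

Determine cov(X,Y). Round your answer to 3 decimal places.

0.063

E[X] = 4.25,  E[Y] = 1.75
E[XY] = 7.5
cov(X,Y) = E[XY] − E[X]E[Y] = 7.5 − (4.25)(1.75) = 0.0625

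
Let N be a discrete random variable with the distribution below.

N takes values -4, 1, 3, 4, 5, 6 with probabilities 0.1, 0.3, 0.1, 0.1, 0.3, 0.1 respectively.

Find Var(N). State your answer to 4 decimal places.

E[N] = (-4)(0.1) + (1)(0.3) + (3)(0.1) + (4)(0.1) + (5)(0.3) + (6)(0.1) = 2.7
E[N²] = (-4)²(0.1) + (1)²(0.3) + (3)²(0.1) + (4)²(0.1) + (5)²(0.3) + (6)²(0.1) = 15.5
Var(N) = E[N²] − (E[N])² = 15.5 − (2.7)² = 8.21

8.2100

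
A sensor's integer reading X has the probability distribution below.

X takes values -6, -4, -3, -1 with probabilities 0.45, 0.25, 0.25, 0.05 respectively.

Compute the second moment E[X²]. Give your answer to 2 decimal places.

22.50

E[X²] = (-6)²(0.45) + (-4)²(0.25) + (-3)²(0.25) + (-1)²(0.05) = 22.5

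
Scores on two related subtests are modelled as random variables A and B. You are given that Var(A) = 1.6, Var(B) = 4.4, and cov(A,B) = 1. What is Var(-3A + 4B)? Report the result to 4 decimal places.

Var(-3A + 4B) = (-3)²·Var(A) + (4)²·Var(B) + 2·(-3)·(4)·cov(A,B)
= 9·1.6 + 16·4.4 + -24·1 = 60.8

60.8000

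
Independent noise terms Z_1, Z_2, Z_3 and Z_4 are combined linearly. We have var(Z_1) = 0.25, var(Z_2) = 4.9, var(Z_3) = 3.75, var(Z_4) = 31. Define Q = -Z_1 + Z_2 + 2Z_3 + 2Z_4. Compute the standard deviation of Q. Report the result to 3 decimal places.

By independence, var(Q) = (-1)²var(Z_1) + (1)²var(Z_2) + (2)²var(Z_3) + (2)²var(Z_4)
= (-1)²·0.25 + (1)²·4.9 + (2)²·3.75 + (2)²·31 = 144.15
σ(Q) = √144.15 ≈ 12.006

12.006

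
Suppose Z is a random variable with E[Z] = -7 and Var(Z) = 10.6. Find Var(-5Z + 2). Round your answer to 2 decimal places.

Var(-5Z + 2) = (-5)²·Var(Z) = 25·10.6 = 265

265.00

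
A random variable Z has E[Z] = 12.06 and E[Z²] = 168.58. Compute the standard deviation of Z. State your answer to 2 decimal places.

4.81

var(Z) = 168.58 − (12.06)² = 23.1364
SD(Z) = √23.1364 ≈ 4.81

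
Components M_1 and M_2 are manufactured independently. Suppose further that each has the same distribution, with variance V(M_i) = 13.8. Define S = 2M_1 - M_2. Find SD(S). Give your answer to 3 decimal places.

By independence, V(S) = (2)²V(M_1) + (-1)²V(M_2)
= (2)²·13.8 + (-1)²·13.8 = 69
SD(S) = √69 ≈ 8.307

8.307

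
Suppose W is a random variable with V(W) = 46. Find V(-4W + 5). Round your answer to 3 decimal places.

736.000

V(-4W + 5) = (-4)²·V(W) = 16·46 = 736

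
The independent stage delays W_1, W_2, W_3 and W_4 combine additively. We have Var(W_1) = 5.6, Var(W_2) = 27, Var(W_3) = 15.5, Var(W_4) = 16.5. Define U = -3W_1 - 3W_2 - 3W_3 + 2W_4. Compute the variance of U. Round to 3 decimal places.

By independence, Var(U) = (-3)²Var(W_1) + (-3)²Var(W_2) + (-3)²Var(W_3) + (2)²Var(W_4)
= (-3)²·5.6 + (-3)²·27 + (-3)²·15.5 + (2)²·16.5 = 498.9

498.900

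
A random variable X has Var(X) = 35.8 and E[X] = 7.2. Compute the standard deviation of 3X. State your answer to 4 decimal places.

17.9499

Var(3X) = (3)²·35.8 = 322.2
SD(3X) = √322.2 ≈ 17.9499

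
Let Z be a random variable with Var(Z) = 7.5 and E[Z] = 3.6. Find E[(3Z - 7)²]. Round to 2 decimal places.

81.94

E[3Z - 7] = 3·3.6 − 7 = 3.8
Var(3Z - 7) = (3)²·7.5 = 67.5
E[(3Z - 7)²] = Var((3Z - 7)) + (E[(3Z - 7)])² = 67.5 + (3.8)² = 81.94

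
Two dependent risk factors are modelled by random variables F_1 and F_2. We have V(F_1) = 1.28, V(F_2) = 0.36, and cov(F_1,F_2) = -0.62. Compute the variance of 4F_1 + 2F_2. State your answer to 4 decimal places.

V(4F_1 + 2F_2) = (4)²·V(F_1) + (2)²·V(F_2) + 2·(4)·(2)·cov(F_1,F_2)
= 16·1.28 + 4·0.36 + 16·-0.62 = 12

12.0000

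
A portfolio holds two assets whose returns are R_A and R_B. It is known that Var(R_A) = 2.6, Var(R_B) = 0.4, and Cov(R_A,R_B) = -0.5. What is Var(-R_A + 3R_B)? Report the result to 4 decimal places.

9.2000

Var(-R_A + 3R_B) = (-1)²·Var(R_A) + (3)²·Var(R_B) + 2·(-1)·(3)·Cov(R_A,R_B)
= 1·2.6 + 9·0.4 + -6·-0.5 = 9.2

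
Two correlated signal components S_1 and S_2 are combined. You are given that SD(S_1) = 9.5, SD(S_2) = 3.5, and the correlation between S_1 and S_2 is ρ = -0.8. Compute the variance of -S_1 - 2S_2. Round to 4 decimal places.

V(S_1) = (9.5)² = 90.25;  V(S_2) = (3.5)² = 12.25
cov(S_1,S_2) = ρ·SD(S_1)·SD(S_2) = -0.8·9.5·3.5 = -26.6
V(-S_1 - 2S_2) = (-1)²·V(S_1) + (-2)²·V(S_2) + 2·(-1)·(-2)·cov(S_1,S_2)
= 1·90.25 + 4·12.25 + 4·-26.6 = 32.85

32.8500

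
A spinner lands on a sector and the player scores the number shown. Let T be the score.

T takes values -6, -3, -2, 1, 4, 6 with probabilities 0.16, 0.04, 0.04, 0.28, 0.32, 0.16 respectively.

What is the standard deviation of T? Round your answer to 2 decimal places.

E[T] = (-6)(0.16) + (-3)(0.04) + (-2)(0.04) + (1)(0.28) + (4)(0.32) + (6)(0.16) = 1.36
E[T²] = (-6)²(0.16) + (-3)²(0.04) + (-2)²(0.04) + (1)²(0.28) + (4)²(0.32) + (6)²(0.16) = 17.44
V(T) = E[T²] − (E[T])² = 17.44 − (1.36)² = 15.5904
SD(T) = √15.5904 ≈ 3.95

3.95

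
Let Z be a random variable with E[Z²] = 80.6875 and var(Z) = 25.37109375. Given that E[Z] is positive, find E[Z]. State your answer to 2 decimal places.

(E[Z])² = E[Z²] − var(Z) = 80.6875 − 25.37109375 = 55.31640625
E[Z] = √55.31640625 = 7.4375

7.44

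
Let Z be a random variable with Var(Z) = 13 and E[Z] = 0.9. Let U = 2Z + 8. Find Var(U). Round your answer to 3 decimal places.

52.000

Var(2Z + 8) = (2)²·Var(Z) = 4·13 = 52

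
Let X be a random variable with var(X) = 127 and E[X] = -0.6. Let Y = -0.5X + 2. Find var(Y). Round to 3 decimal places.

31.750

var(-0.5X + 2) = (-0.5)²·var(X) = 0.25·127 = 31.75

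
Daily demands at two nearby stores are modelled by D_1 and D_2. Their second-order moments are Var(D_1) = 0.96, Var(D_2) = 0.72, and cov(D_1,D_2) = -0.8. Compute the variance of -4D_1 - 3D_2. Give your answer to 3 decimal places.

Var(-4D_1 - 3D_2) = (-4)²·Var(D_1) + (-3)²·Var(D_2) + 2·(-4)·(-3)·cov(D_1,D_2)
= 16·0.96 + 9·0.72 + 24·-0.8 = 2.64

2.640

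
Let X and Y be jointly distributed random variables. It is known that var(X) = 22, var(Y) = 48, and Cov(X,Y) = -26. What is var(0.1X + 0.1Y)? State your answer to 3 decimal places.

var(0.1X + 0.1Y) = (0.1)²·var(X) + (0.1)²·var(Y) + 2·(0.1)·(0.1)·Cov(X,Y)
= 0.01·22 + 0.01·48 + 0.02·-26 = 0.18

0.180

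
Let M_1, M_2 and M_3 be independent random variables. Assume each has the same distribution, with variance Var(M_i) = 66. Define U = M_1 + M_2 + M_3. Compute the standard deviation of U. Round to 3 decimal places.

By independence, Var(U) = (1)²Var(M_1) + (1)²Var(M_2) + (1)²Var(M_3)
= (1)²·66 + (1)²·66 + (1)²·66 = 198
sd(U) = √198 ≈ 14.071

14.071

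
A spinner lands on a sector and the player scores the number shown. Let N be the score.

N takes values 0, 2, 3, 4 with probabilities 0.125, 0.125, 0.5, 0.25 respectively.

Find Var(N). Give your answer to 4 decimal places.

E[N] = (0)(0.125) + (2)(0.125) + (3)(0.5) + (4)(0.25) = 2.75
E[N²] = (0)²(0.125) + (2)²(0.125) + (3)²(0.5) + (4)²(0.25) = 9
Var(N) = E[N²] − (E[N])² = 9 − (2.75)² = 1.4375

1.4375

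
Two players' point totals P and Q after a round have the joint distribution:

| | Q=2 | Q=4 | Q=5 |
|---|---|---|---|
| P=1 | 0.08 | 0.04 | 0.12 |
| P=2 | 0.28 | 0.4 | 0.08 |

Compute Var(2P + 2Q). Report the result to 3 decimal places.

E[P] = 1.76,  E[Q] = 3.48,  E[PQ] = 6.04
Var(P) = 3.28 − (1.76)² = 0.1824;  Var(Q) = 13.48 − (3.48)² = 1.3696
Cov(P,Q) = 6.04 − (1.76)(3.48) = -0.0848
Var(2P + 2Q) = (2)²·0.1824 + (2)²·1.3696 + 2·(2)·(2)·-0.0848 = 5.5296

5.530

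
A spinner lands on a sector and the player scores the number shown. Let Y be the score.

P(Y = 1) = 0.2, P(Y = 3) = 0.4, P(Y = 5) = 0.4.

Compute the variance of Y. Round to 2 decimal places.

2.24

E[Y] = (1)(0.2) + (3)(0.4) + (5)(0.4) = 3.4
E[Y²] = (1)²(0.2) + (3)²(0.4) + (5)²(0.4) = 13.8
var(Y) = E[Y²] − (E[Y])² = 13.8 − (3.4)² = 2.24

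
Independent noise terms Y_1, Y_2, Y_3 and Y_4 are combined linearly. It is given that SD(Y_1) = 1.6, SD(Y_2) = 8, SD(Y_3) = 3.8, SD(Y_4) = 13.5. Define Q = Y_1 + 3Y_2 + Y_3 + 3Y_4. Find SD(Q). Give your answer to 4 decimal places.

47.2573

Var(Y_1) = 2.56, Var(Y_2) = 64, Var(Y_3) = 14.44, Var(Y_4) = 182.25
By independence, Var(Q) = (1)²Var(Y_1) + (3)²Var(Y_2) + (1)²Var(Y_3) + (3)²Var(Y_4)
= (1)²·2.56 + (3)²·64 + (1)²·14.44 + (3)²·182.25 = 2233.25
SD(Q) = √2233.25 ≈ 47.2573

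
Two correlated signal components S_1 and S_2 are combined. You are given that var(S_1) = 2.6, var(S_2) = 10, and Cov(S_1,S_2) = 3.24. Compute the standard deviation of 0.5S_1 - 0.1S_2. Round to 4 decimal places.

0.6527

var(0.5S_1 - 0.1S_2) = (0.5)²·var(S_1) + (-0.1)²·var(S_2) + 2·(0.5)·(-0.1)·Cov(S_1,S_2)
= 0.25·2.6 + 0.01·10 + -0.1·3.24 = 0.426
SD(0.5S_1 - 0.1S_2) = √0.426 ≈ 0.6527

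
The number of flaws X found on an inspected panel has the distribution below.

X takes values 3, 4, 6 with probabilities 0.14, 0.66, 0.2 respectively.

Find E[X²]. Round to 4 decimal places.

19.0200

E[X²] = (3)²(0.14) + (4)²(0.66) + (6)²(0.2) = 19.02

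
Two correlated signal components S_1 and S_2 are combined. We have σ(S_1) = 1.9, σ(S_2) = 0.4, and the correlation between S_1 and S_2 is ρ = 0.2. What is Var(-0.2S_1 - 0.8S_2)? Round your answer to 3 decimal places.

0.295

Var(S_1) = (1.9)² = 3.61;  Var(S_2) = (0.4)² = 0.16
cov(S_1,S_2) = ρ·σ(S_1)·σ(S_2) = 0.2·1.9·0.4 = 0.152
Var(-0.2S_1 - 0.8S_2) = (-0.2)²·Var(S_1) + (-0.8)²·Var(S_2) + 2·(-0.2)·(-0.8)·cov(S_1,S_2)
= 0.04·3.61 + 0.64·0.16 + 0.32·0.152 = 0.29544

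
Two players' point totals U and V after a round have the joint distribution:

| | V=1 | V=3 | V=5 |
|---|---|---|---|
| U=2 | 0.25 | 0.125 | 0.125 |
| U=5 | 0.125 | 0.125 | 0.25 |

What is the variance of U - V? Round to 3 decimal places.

3.750

E[U] = 3.5,  E[V] = 3,  E[UV] = 11.25
Var(U) = 14.5 − (3.5)² = 2.25;  Var(V) = 12 − (3)² = 3
Cov(U,V) = 11.25 − (3.5)(3) = 0.75
Var(U - V) = (1)²·2.25 + (-1)²·3 + 2·(1)·(-1)·0.75 = 3.75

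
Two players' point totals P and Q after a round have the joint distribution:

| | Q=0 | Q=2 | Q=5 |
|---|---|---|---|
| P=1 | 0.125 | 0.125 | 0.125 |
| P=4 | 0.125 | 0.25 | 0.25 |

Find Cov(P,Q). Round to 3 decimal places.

0.328

E[P] = 2.875,  E[Q] = 2.625
E[PQ] = 7.875
Cov(P,Q) = E[PQ] − E[P]E[Q] = 7.875 − (2.875)(2.625) = 0.328125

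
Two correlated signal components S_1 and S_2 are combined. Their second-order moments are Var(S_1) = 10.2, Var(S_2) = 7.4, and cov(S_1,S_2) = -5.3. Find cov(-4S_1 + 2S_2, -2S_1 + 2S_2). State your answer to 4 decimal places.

174.8000

cov(-4S_1 + 2S_2, -2S_1 + 2S_2) = (-4)(-2)Var(S_1) + (2)(2)Var(S_2) + [(-4)(2) + (2)(-2)]cov(S_1,S_2)
= 8·10.2 + 4·7.4 + -12·-5.3 = 174.8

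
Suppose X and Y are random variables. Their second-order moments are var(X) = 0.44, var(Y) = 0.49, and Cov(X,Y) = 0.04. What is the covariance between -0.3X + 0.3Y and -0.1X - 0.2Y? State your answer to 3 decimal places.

Cov(-0.3X + 0.3Y, -0.1X - 0.2Y) = (-0.3)(-0.1)var(X) + (0.3)(-0.2)var(Y) + [(-0.3)(-0.2) + (0.3)(-0.1)]Cov(X,Y)
= 0.03·0.44 + -0.06·0.49 + 0.03·0.04 = -0.015

-0.015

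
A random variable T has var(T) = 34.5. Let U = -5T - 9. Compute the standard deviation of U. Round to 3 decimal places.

29.368

var(-5T - 9) = (-5)²·34.5 = 862.5
SD(U) = √862.5 ≈ 29.368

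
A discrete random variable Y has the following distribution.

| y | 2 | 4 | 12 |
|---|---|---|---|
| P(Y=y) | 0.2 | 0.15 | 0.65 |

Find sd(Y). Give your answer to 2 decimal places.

E[Y] = (2)(0.2) + (4)(0.15) + (12)(0.65) = 8.8
E[Y²] = (2)²(0.2) + (4)²(0.15) + (12)²(0.65) = 96.8
V(Y) = E[Y²] − (E[Y])² = 96.8 − (8.8)² = 19.36
sd(Y) = √19.36 ≈ 4.40

4.40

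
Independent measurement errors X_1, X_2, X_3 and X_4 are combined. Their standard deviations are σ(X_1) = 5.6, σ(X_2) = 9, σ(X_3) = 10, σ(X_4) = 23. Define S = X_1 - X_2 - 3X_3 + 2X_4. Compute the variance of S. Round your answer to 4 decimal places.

3128.3600

V(X_1) = 31.36, V(X_2) = 81, V(X_3) = 100, V(X_4) = 529
By independence, V(S) = (1)²V(X_1) + (-1)²V(X_2) + (-3)²V(X_3) + (2)²V(X_4)
= (1)²·31.36 + (-1)²·81 + (-3)²·100 + (2)²·529 = 3128.36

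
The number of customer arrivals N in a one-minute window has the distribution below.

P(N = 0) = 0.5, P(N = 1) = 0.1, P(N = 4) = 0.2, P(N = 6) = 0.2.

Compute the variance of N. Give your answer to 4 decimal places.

E[N] = (0)(0.5) + (1)(0.1) + (4)(0.2) + (6)(0.2) = 2.1
E[N²] = (0)²(0.5) + (1)²(0.1) + (4)²(0.2) + (6)²(0.2) = 10.5
var(N) = E[N²] − (E[N])² = 10.5 − (2.1)² = 6.09

6.0900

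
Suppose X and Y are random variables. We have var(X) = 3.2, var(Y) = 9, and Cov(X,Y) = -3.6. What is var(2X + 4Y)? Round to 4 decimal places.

var(2X + 4Y) = (2)²·var(X) + (4)²·var(Y) + 2·(2)·(4)·Cov(X,Y)
= 4·3.2 + 16·9 + 16·-3.6 = 99.2

99.2000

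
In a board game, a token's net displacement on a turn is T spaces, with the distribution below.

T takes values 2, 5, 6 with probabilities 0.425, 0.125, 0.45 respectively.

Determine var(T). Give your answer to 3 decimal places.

3.594

E[T] = (2)(0.425) + (5)(0.125) + (6)(0.45) = 4.175
E[T²] = (2)²(0.425) + (5)²(0.125) + (6)²(0.45) = 21.025
var(T) = E[T²] − (E[T])² = 21.025 − (4.175)² = 3.594375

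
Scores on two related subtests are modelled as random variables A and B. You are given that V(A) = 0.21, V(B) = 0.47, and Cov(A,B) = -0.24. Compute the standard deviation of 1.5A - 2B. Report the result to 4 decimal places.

1.9474

V(1.5A - 2B) = (1.5)²·V(A) + (-2)²·V(B) + 2·(1.5)·(-2)·Cov(A,B)
= 2.25·0.21 + 4·0.47 + -6·-0.24 = 3.7925
SD(1.5A - 2B) = √3.7925 ≈ 1.9474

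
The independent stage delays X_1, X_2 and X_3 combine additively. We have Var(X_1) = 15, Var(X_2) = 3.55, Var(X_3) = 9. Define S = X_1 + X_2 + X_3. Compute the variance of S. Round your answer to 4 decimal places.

27.5500

By independence, Var(S) = (1)²Var(X_1) + (1)²Var(X_2) + (1)²Var(X_3)
= (1)²·15 + (1)²·3.55 + (1)²·9 = 27.55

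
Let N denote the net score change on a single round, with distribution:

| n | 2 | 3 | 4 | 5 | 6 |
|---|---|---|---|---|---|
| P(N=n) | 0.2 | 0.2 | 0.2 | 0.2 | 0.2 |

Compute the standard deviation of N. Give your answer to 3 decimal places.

E[N] = (2)(0.2) + (3)(0.2) + (4)(0.2) + (5)(0.2) + (6)(0.2) = 4
E[N²] = (2)²(0.2) + (3)²(0.2) + (4)²(0.2) + (5)²(0.2) + (6)²(0.2) = 18
var(N) = E[N²] − (E[N])² = 18 − (4)² = 2
SD(N) = √2 ≈ 1.414

1.414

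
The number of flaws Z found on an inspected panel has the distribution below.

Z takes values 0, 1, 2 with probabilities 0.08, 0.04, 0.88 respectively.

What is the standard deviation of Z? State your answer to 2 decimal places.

0.57

E[Z] = (0)(0.08) + (1)(0.04) + (2)(0.88) = 1.8
E[Z²] = (0)²(0.08) + (1)²(0.04) + (2)²(0.88) = 3.56
var(Z) = E[Z²] − (E[Z])² = 3.56 − (1.8)² = 0.32
sd(Z) = √0.32 ≈ 0.57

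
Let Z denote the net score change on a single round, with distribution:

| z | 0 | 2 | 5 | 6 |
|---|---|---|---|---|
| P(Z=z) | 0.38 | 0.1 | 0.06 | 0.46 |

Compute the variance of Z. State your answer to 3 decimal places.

7.832

E[Z] = (0)(0.38) + (2)(0.1) + (5)(0.06) + (6)(0.46) = 3.26
E[Z²] = (0)²(0.38) + (2)²(0.1) + (5)²(0.06) + (6)²(0.46) = 18.46
Var(Z) = E[Z²] − (E[Z])² = 18.46 − (3.26)² = 7.8324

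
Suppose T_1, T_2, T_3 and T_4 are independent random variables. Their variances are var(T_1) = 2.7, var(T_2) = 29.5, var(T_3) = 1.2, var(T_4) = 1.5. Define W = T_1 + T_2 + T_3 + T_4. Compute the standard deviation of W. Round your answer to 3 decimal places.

By independence, var(W) = (1)²var(T_1) + (1)²var(T_2) + (1)²var(T_3) + (1)²var(T_4)
= (1)²·2.7 + (1)²·29.5 + (1)²·1.2 + (1)²·1.5 = 34.9
SD(W) = √34.9 ≈ 5.908

5.908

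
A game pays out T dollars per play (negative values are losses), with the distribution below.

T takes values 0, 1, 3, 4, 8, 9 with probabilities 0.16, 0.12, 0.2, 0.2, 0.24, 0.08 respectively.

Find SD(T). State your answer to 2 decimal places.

3.11

E[T] = (0)(0.16) + (1)(0.12) + (3)(0.2) + (4)(0.2) + (8)(0.24) + (9)(0.08) = 4.16
E[T²] = (0)²(0.16) + (1)²(0.12) + (3)²(0.2) + (4)²(0.2) + (8)²(0.24) + (9)²(0.08) = 26.96
var(T) = E[T²] − (E[T])² = 26.96 − (4.16)² = 9.6544
SD(T) = √9.6544 ≈ 3.11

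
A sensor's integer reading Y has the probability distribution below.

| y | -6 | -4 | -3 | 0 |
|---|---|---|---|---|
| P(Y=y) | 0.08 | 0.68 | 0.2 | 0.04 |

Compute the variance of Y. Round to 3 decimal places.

E[Y] = (-6)(0.08) + (-4)(0.68) + (-3)(0.2) + (0)(0.04) = -3.8
E[Y²] = (-6)²(0.08) + (-4)²(0.68) + (-3)²(0.2) + (0)²(0.04) = 15.56
V(Y) = E[Y²] − (E[Y])² = 15.56 − (-3.8)² = 1.12

1.120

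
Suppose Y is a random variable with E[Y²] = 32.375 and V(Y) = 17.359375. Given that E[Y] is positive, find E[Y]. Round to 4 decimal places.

3.8750

(E[Y])² = E[Y²] − V(Y) = 32.375 − 17.359375 = 15.015625
E[Y] = √15.015625 = 3.875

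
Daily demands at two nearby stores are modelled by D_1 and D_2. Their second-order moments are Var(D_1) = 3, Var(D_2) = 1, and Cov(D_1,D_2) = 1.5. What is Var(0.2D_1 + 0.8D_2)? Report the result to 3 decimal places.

Var(0.2D_1 + 0.8D_2) = (0.2)²·Var(D_1) + (0.8)²·Var(D_2) + 2·(0.2)·(0.8)·Cov(D_1,D_2)
= 0.04·3 + 0.64·1 + 0.32·1.5 = 1.24

1.240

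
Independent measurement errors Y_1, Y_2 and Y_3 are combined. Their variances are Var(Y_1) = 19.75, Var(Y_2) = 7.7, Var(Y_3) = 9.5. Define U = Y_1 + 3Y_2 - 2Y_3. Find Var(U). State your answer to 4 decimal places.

127.0500

By independence, Var(U) = (1)²Var(Y_1) + (3)²Var(Y_2) + (-2)²Var(Y_3)
= (1)²·19.75 + (3)²·7.7 + (-2)²·9.5 = 127.05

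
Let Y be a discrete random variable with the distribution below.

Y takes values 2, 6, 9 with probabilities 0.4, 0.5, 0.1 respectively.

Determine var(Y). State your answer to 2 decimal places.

E[Y] = (2)(0.4) + (6)(0.5) + (9)(0.1) = 4.7
E[Y²] = (2)²(0.4) + (6)²(0.5) + (9)²(0.1) = 27.7
var(Y) = E[Y²] − (E[Y])² = 27.7 − (4.7)² = 5.61

5.61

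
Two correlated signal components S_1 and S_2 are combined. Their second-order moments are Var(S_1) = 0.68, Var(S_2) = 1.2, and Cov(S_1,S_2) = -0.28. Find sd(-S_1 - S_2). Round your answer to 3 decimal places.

1.149

Var(-S_1 - S_2) = (-1)²·Var(S_1) + (-1)²·Var(S_2) + 2·(-1)·(-1)·Cov(S_1,S_2)
= 1·0.68 + 1·1.2 + 2·-0.28 = 1.32
sd(-S_1 - S_2) = √1.32 ≈ 1.149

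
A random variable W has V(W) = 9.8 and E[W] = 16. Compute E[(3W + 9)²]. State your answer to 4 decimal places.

3337.2000

E[3W + 9] = 3·16 + 9 = 57
V(3W + 9) = (3)²·9.8 = 88.2
E[(3W + 9)²] = V((3W + 9)) + (E[(3W + 9)])² = 88.2 + (57)² = 3337.2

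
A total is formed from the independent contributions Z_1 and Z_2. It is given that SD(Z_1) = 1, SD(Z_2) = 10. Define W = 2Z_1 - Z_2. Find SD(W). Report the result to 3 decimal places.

10.198

V(Z_1) = 1, V(Z_2) = 100
By independence, V(W) = (2)²V(Z_1) + (-1)²V(Z_2)
= (2)²·1 + (-1)²·100 = 104
SD(W) = √104 ≈ 10.198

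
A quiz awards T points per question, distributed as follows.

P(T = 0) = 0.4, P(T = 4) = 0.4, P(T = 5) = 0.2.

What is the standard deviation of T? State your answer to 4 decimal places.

2.1541

E[T] = (0)(0.4) + (4)(0.4) + (5)(0.2) = 2.6
E[T²] = (0)²(0.4) + (4)²(0.4) + (5)²(0.2) = 11.4
V(T) = E[T²] − (E[T])² = 11.4 − (2.6)² = 4.64
SD(T) = √4.64 ≈ 2.1541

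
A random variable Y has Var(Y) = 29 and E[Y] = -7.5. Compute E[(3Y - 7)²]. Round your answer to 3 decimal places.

E[3Y - 7] = 3·-7.5 − 7 = -29.5
Var(3Y - 7) = (3)²·29 = 261
E[(3Y - 7)²] = Var((3Y - 7)) + (E[(3Y - 7)])² = 261 + (-29.5)² = 1131.25

1131.250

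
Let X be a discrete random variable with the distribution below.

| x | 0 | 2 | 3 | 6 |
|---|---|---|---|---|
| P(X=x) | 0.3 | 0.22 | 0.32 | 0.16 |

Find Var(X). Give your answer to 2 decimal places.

E[X] = (0)(0.3) + (2)(0.22) + (3)(0.32) + (6)(0.16) = 2.36
E[X²] = (0)²(0.3) + (2)²(0.22) + (3)²(0.32) + (6)²(0.16) = 9.52
Var(X) = E[X²] − (E[X])² = 9.52 − (2.36)² = 3.9504

3.95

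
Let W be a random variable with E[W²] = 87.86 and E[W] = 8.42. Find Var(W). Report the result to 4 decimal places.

16.9636

Var(W) = 87.86 − (8.42)² = 16.9636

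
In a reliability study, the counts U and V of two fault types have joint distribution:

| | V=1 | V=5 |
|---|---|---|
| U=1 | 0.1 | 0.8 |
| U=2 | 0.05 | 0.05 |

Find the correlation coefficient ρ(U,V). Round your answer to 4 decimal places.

E[U] = 1.1,  E[V] = 4.4
E[UV] = 4.7
cov(U,V) = E[UV] − E[U]E[V] = 4.7 − (1.1)(4.4) = -0.14
Var(U) = 0.09,  Var(V) = 2.04
ρ = -0.14 / √(0.09·2.04) ≈ -0.3267

-0.3267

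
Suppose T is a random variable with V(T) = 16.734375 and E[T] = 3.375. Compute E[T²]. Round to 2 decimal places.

E[T²] = V(T) + (E[T])² = 16.734375 + (3.375)² = 28.125

28.13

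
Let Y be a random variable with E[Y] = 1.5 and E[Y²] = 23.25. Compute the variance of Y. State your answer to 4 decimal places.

var(Y) = 23.25 − (1.5)² = 21

21.0000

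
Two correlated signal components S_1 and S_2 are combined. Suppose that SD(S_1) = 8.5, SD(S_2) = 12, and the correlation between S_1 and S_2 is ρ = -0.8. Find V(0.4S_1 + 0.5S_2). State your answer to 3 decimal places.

V(S_1) = (8.5)² = 72.25;  V(S_2) = (12)² = 144
Cov(S_1,S_2) = ρ·SD(S_1)·SD(S_2) = -0.8·8.5·12 = -81.6
V(0.4S_1 + 0.5S_2) = (0.4)²·V(S_1) + (0.5)²·V(S_2) + 2·(0.4)·(0.5)·Cov(S_1,S_2)
= 0.16·72.25 + 0.25·144 + 0.4·-81.6 = 14.92

14.920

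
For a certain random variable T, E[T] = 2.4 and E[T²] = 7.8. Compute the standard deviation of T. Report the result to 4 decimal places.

1.4283

Var(T) = 7.8 − (2.4)² = 2.04
sd(T) = √2.04 ≈ 1.4283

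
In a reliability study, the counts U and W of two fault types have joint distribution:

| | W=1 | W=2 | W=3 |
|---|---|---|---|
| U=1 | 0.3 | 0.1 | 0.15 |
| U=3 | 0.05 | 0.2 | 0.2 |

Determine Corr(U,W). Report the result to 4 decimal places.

0.3604

E[U] = 1.9,  E[W] = 2
E[UW] = 4.1
Cov(U,W) = E[UW] − E[U]E[W] = 4.1 − (1.9)(2) = 0.3
V(U) = 0.99,  V(W) = 0.7
ρ = 0.3 / √(0.99·0.7) ≈ 0.3604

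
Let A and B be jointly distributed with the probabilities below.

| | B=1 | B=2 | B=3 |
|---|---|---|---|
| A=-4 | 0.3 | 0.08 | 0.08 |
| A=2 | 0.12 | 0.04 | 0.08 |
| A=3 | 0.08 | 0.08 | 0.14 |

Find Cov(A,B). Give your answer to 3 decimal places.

E[A] = -0.46,  E[B] = 1.8
E[AB] = 0.06
Cov(A,B) = E[AB] − E[A]E[B] = 0.06 − (-0.46)(1.8) = 0.888

0.888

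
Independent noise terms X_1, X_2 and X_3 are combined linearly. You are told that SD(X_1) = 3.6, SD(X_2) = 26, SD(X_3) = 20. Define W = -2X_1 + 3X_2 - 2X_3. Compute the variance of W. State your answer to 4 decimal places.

7735.8400

var(X_1) = 12.96, var(X_2) = 676, var(X_3) = 400
By independence, var(W) = (-2)²var(X_1) + (3)²var(X_2) + (-2)²var(X_3)
= (-2)²·12.96 + (3)²·676 + (-2)²·400 = 7735.84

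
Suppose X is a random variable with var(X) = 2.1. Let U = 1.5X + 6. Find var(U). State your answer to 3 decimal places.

4.725

var(1.5X + 6) = (1.5)²·var(X) = 2.25·2.1 = 4.725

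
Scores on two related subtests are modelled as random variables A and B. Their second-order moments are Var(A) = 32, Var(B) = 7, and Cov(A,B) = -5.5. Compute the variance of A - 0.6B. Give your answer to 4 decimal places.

Var(A - 0.6B) = (1)²·Var(A) + (-0.6)²·Var(B) + 2·(1)·(-0.6)·Cov(A,B)
= 1·32 + 0.36·7 + -1.2·-5.5 = 41.12

41.1200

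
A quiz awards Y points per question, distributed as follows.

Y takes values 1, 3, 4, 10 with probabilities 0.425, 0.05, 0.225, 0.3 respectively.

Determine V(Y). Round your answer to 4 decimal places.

E[Y] = (1)(0.425) + (3)(0.05) + (4)(0.225) + (10)(0.3) = 4.475
E[Y²] = (1)²(0.425) + (3)²(0.05) + (4)²(0.225) + (10)²(0.3) = 34.475
V(Y) = E[Y²] − (E[Y])² = 34.475 − (4.475)² = 14.449375

14.4494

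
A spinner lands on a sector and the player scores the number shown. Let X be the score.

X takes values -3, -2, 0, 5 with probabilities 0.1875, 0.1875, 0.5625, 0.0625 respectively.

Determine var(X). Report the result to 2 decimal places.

E[X] = (-3)(0.1875) + (-2)(0.1875) + (0)(0.5625) + (5)(0.0625) = -0.625
E[X²] = (-3)²(0.1875) + (-2)²(0.1875) + (0)²(0.5625) + (5)²(0.0625) = 4
var(X) = E[X²] − (E[X])² = 4 − (-0.625)² = 3.609375

3.61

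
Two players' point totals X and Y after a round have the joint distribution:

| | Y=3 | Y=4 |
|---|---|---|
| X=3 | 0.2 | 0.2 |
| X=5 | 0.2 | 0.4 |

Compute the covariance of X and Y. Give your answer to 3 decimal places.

E[X] = 4.2,  E[Y] = 3.6
E[XY] = 15.2
Cov(X,Y) = E[XY] − E[X]E[Y] = 15.2 − (4.2)(3.6) = 0.08

0.080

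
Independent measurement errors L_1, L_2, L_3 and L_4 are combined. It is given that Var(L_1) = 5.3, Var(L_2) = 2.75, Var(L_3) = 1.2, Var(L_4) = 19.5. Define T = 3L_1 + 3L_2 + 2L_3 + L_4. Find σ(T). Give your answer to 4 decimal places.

By independence, Var(T) = (3)²Var(L_1) + (3)²Var(L_2) + (2)²Var(L_3) + (1)²Var(L_4)
= (3)²·5.3 + (3)²·2.75 + (2)²·1.2 + (1)²·19.5 = 96.75
σ(T) = √96.75 ≈ 9.8362

9.8362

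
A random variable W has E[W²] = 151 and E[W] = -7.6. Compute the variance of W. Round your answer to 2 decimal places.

V(W) = 151 − (-7.6)² = 93.24

93.24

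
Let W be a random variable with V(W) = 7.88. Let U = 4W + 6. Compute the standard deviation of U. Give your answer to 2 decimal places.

11.23

V(4W + 6) = (4)²·7.88 = 126.08
SD(U) = √126.08 ≈ 11.23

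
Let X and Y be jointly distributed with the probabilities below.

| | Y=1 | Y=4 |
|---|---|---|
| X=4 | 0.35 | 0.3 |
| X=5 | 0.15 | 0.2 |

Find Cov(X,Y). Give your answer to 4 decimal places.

0.0750

E[X] = 4.35,  E[Y] = 2.5
E[XY] = 10.95
Cov(X,Y) = E[XY] − E[X]E[Y] = 10.95 − (4.35)(2.5) = 0.075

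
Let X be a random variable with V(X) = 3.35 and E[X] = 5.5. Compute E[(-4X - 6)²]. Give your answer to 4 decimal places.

E[-4X - 6] = -4·5.5 − 6 = -28
V(-4X - 6) = (-4)²·3.35 = 53.6
E[(-4X - 6)²] = V((-4X - 6)) + (E[(-4X - 6)])² = 53.6 + (-28)² = 837.6

837.6000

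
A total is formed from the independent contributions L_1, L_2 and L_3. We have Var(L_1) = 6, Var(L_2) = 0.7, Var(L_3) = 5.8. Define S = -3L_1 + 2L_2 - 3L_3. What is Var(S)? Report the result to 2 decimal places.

109.00

By independence, Var(S) = (-3)²Var(L_1) + (2)²Var(L_2) + (-3)²Var(L_3)
= (-3)²·6 + (2)²·0.7 + (-3)²·5.8 = 109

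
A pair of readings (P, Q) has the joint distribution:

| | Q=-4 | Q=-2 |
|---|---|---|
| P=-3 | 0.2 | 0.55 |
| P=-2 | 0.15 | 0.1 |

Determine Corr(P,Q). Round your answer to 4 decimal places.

-0.3026

E[P] = -2.75,  E[Q] = -2.7
E[PQ] = 7.3
Cov(P,Q) = E[PQ] − E[P]E[Q] = 7.3 − (-2.75)(-2.7) = -0.125
V(P) = 0.1875,  V(Q) = 0.91
ρ = -0.125 / √(0.1875·0.91) ≈ -0.3026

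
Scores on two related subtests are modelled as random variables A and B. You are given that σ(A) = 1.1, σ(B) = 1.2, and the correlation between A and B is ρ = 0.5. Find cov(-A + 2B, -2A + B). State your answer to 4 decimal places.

V(A) = (1.1)² = 1.21;  V(B) = (1.2)² = 1.44
cov(A,B) = ρ·σ(A)·σ(B) = 0.5·1.1·1.2 = 0.66
cov(-A + 2B, -2A + B) = (-1)(-2)V(A) + (2)(1)V(B) + [(-1)(1) + (2)(-2)]cov(A,B)
= 2·1.21 + 2·1.44 + -5·0.66 = 2

2.0000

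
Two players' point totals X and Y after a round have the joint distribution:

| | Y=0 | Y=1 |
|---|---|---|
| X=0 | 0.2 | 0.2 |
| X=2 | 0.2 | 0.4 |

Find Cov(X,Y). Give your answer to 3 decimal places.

E[X] = 1.2,  E[Y] = 0.6
E[XY] = 0.8
Cov(X,Y) = E[XY] − E[X]E[Y] = 0.8 − (1.2)(0.6) = 0.08

0.080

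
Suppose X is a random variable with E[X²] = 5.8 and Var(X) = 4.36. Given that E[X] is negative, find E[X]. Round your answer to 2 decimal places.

-1.20

(E[X])² = E[X²] − Var(X) = 5.8 − 4.36 = 1.44
E[X] = −√1.44 = -1.2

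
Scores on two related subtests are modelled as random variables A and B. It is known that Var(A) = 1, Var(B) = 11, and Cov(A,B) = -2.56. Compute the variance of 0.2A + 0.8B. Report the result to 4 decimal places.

6.2608

Var(0.2A + 0.8B) = (0.2)²·Var(A) + (0.8)²·Var(B) + 2·(0.2)·(0.8)·Cov(A,B)
= 0.04·1 + 0.64·11 + 0.32·-2.56 = 6.2608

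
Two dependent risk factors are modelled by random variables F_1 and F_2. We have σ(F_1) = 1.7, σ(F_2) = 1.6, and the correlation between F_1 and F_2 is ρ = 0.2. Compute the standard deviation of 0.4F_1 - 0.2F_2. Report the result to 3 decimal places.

V(F_1) = (1.7)² = 2.89;  V(F_2) = (1.6)² = 2.56
Cov(F_1,F_2) = ρ·σ(F_1)·σ(F_2) = 0.2·1.7·1.6 = 0.544
V(0.4F_1 - 0.2F_2) = (0.4)²·V(F_1) + (-0.2)²·V(F_2) + 2·(0.4)·(-0.2)·Cov(F_1,F_2)
= 0.16·2.89 + 0.04·2.56 + -0.16·0.544 = 0.47776
σ(0.4F_1 - 0.2F_2) = √0.47776 ≈ 0.691

0.691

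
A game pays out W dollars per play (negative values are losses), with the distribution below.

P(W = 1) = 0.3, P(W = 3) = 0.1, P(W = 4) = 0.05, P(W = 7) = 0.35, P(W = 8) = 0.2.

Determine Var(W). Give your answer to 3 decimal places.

E[W] = (1)(0.3) + (3)(0.1) + (4)(0.05) + (7)(0.35) + (8)(0.2) = 4.85
E[W²] = (1)²(0.3) + (3)²(0.1) + (4)²(0.05) + (7)²(0.35) + (8)²(0.2) = 31.95
Var(W) = E[W²] − (E[W])² = 31.95 − (4.85)² = 8.4275

8.428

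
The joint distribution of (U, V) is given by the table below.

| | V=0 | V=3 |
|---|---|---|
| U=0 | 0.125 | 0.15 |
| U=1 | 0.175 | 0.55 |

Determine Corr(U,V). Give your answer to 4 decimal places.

0.2077

E[U] = 0.725,  E[V] = 2.1
E[UV] = 1.65
Cov(U,V) = E[UV] − E[U]E[V] = 1.65 − (0.725)(2.1) = 0.1275
var(U) = 0.199375,  var(V) = 1.89
ρ = 0.1275 / √(0.199375·1.89) ≈ 0.2077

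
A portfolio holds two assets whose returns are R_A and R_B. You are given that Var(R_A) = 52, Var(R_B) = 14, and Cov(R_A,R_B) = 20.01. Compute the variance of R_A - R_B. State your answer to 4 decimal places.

Var(R_A - R_B) = (1)²·Var(R_A) + (-1)²·Var(R_B) + 2·(1)·(-1)·Cov(R_A,R_B)
= 1·52 + 1·14 + -2·20.01 = 25.98

25.9800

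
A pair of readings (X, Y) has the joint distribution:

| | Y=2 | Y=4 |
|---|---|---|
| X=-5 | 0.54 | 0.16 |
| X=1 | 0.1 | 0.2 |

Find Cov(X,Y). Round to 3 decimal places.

1.104

E[X] = -3.2,  E[Y] = 2.72
E[XY] = -7.6
Cov(X,Y) = E[XY] − E[X]E[Y] = -7.6 − (-3.2)(2.72) = 1.104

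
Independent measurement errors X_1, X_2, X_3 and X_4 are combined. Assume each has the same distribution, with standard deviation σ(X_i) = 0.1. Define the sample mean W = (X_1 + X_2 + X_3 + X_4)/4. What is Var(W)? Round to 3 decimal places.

Var(X_i) = (0.1)² = 0.01
By independence, Var(W) = (0.25)²Var(X_1) + (0.25)²Var(X_2) + (0.25)²Var(X_3) + (0.25)²Var(X_4)
= (0.25)²·0.01 + (0.25)²·0.01 + (0.25)²·0.01 + (0.25)²·0.01 = 0.0025

0.003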